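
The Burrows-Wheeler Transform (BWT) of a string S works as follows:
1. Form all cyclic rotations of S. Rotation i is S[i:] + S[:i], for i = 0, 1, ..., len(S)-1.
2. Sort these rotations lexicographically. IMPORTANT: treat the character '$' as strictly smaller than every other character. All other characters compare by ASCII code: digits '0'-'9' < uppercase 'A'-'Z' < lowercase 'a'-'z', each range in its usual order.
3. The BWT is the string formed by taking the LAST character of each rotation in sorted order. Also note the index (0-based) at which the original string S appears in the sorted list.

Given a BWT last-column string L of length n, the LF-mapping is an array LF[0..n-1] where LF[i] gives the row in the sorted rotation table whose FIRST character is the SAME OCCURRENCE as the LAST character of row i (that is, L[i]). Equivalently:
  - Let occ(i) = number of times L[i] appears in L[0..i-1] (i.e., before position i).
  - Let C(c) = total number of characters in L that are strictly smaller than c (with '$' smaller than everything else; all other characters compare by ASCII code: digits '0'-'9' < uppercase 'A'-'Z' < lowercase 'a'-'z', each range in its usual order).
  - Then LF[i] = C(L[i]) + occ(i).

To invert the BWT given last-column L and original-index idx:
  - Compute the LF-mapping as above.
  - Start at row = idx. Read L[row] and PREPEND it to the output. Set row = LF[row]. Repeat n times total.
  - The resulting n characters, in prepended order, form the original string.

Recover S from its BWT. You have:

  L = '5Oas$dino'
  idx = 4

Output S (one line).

LF mapping: 1 2 3 8 0 4 5 6 7
Walk LF starting at row 4, prepending L[row]:
  step 1: row=4, L[4]='$', prepend. Next row=LF[4]=0
  step 2: row=0, L[0]='5', prepend. Next row=LF[0]=1
  step 3: row=1, L[1]='O', prepend. Next row=LF[1]=2
  step 4: row=2, L[2]='a', prepend. Next row=LF[2]=3
  step 5: row=3, L[3]='s', prepend. Next row=LF[3]=8
  step 6: row=8, L[8]='o', prepend. Next row=LF[8]=7
  step 7: row=7, L[7]='n', prepend. Next row=LF[7]=6
  step 8: row=6, L[6]='i', prepend. Next row=LF[6]=5
  step 9: row=5, L[5]='d', prepend. Next row=LF[5]=4
Reversed output: dinosaO5$

Answer: dinosaO5$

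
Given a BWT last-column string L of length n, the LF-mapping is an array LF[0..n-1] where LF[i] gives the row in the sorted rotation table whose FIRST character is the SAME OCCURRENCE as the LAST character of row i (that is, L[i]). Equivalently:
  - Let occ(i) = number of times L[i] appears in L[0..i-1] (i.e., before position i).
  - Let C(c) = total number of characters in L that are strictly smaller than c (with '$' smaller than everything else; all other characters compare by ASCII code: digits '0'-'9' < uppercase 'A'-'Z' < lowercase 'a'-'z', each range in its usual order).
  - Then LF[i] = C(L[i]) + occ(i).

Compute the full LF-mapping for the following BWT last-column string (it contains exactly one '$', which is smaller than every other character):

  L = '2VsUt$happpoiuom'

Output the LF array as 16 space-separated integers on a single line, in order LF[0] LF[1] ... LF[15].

Answer: 1 3 13 2 14 0 5 4 10 11 12 8 6 15 9 7

Derivation:
Char counts: '$':1, '2':1, 'U':1, 'V':1, 'a':1, 'h':1, 'i':1, 'm':1, 'o':2, 'p':3, 's':1, 't':1, 'u':1
C (first-col start): C('$')=0, C('2')=1, C('U')=2, C('V')=3, C('a')=4, C('h')=5, C('i')=6, C('m')=7, C('o')=8, C('p')=10, C('s')=13, C('t')=14, C('u')=15
L[0]='2': occ=0, LF[0]=C('2')+0=1+0=1
L[1]='V': occ=0, LF[1]=C('V')+0=3+0=3
L[2]='s': occ=0, LF[2]=C('s')+0=13+0=13
L[3]='U': occ=0, LF[3]=C('U')+0=2+0=2
L[4]='t': occ=0, LF[4]=C('t')+0=14+0=14
L[5]='$': occ=0, LF[5]=C('$')+0=0+0=0
L[6]='h': occ=0, LF[6]=C('h')+0=5+0=5
L[7]='a': occ=0, LF[7]=C('a')+0=4+0=4
L[8]='p': occ=0, LF[8]=C('p')+0=10+0=10
L[9]='p': occ=1, LF[9]=C('p')+1=10+1=11
L[10]='p': occ=2, LF[10]=C('p')+2=10+2=12
L[11]='o': occ=0, LF[11]=C('o')+0=8+0=8
L[12]='i': occ=0, LF[12]=C('i')+0=6+0=6
L[13]='u': occ=0, LF[13]=C('u')+0=15+0=15
L[14]='o': occ=1, LF[14]=C('o')+1=8+1=9
L[15]='m': occ=0, LF[15]=C('m')+0=7+0=7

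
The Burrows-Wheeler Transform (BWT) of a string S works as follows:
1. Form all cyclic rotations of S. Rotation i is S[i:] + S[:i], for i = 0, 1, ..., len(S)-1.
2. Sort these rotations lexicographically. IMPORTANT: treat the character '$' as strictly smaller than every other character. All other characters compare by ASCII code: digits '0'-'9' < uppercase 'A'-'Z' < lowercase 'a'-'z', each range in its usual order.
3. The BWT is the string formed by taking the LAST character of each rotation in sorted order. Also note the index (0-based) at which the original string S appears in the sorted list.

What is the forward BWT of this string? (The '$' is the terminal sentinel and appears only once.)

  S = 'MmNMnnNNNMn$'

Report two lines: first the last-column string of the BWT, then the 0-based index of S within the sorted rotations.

All 12 rotations (rotation i = S[i:]+S[:i]):
  rot[0] = MmNMnnNNNMn$
  rot[1] = mNMnnNNNMn$M
  rot[2] = NMnnNNNMn$Mm
  rot[3] = MnnNNNMn$MmN
  rot[4] = nnNNNMn$MmNM
  rot[5] = nNNNMn$MmNMn
  rot[6] = NNNMn$MmNMnn
  rot[7] = NNMn$MmNMnnN
  rot[8] = NMn$MmNMnnNN
  rot[9] = Mn$MmNMnnNNN
  rot[10] = n$MmNMnnNNNM
  rot[11] = $MmNMnnNNNMn
Sorted (with $ < everything):
  sorted[0] = $MmNMnnNNNMn  (last char: 'n')
  sorted[1] = MmNMnnNNNMn$  (last char: '$')
  sorted[2] = Mn$MmNMnnNNN  (last char: 'N')
  sorted[3] = MnnNNNMn$MmN  (last char: 'N')
  sorted[4] = NMn$MmNMnnNN  (last char: 'N')
  sorted[5] = NMnnNNNMn$Mm  (last char: 'm')
  sorted[6] = NNMn$MmNMnnN  (last char: 'N')
  sorted[7] = NNNMn$MmNMnn  (last char: 'n')
  sorted[8] = mNMnnNNNMn$M  (last char: 'M')
  sorted[9] = n$MmNMnnNNNM  (last char: 'M')
  sorted[10] = nNNNMn$MmNMn  (last char: 'n')
  sorted[11] = nnNNNMn$MmNM  (last char: 'M')
Last column: n$NNNmNnMMnM
Original string S is at sorted index 1

Answer: n$NNNmNnMMnM
1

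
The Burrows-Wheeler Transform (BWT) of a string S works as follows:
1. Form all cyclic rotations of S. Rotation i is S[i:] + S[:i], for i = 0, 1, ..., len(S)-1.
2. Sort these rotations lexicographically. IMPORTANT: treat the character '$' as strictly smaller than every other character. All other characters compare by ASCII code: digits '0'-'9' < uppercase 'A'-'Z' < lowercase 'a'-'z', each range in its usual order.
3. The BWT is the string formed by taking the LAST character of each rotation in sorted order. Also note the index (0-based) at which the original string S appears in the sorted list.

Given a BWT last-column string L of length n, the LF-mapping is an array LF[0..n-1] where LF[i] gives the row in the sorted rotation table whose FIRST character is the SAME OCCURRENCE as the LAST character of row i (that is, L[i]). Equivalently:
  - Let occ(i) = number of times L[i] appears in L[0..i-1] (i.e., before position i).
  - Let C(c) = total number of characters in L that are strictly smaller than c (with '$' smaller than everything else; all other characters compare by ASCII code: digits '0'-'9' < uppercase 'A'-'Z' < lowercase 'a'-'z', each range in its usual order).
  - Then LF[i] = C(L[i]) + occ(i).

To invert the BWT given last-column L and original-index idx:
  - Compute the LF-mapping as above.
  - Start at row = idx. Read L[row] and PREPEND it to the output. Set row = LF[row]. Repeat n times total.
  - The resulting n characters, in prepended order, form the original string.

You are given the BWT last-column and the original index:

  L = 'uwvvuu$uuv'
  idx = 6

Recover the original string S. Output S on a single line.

LF mapping: 1 9 6 7 2 3 0 4 5 8
Walk LF starting at row 6, prepending L[row]:
  step 1: row=6, L[6]='$', prepend. Next row=LF[6]=0
  step 2: row=0, L[0]='u', prepend. Next row=LF[0]=1
  step 3: row=1, L[1]='w', prepend. Next row=LF[1]=9
  step 4: row=9, L[9]='v', prepend. Next row=LF[9]=8
  step 5: row=8, L[8]='u', prepend. Next row=LF[8]=5
  step 6: row=5, L[5]='u', prepend. Next row=LF[5]=3
  step 7: row=3, L[3]='v', prepend. Next row=LF[3]=7
  step 8: row=7, L[7]='u', prepend. Next row=LF[7]=4
  step 9: row=4, L[4]='u', prepend. Next row=LF[4]=2
  step 10: row=2, L[2]='v', prepend. Next row=LF[2]=6
Reversed output: vuuvuuvwu$

Answer: vuuvuuvwu$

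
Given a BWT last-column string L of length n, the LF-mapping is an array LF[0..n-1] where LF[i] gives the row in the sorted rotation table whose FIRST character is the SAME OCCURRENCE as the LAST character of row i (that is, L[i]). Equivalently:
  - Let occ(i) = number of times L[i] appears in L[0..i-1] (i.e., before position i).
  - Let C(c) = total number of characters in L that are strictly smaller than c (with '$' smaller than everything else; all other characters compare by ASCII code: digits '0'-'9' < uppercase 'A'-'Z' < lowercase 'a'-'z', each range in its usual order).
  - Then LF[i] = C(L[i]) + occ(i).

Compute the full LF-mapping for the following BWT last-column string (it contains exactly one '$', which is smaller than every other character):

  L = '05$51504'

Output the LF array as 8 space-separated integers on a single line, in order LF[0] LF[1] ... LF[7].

Answer: 1 5 0 6 3 7 2 4

Derivation:
Char counts: '$':1, '0':2, '1':1, '4':1, '5':3
C (first-col start): C('$')=0, C('0')=1, C('1')=3, C('4')=4, C('5')=5
L[0]='0': occ=0, LF[0]=C('0')+0=1+0=1
L[1]='5': occ=0, LF[1]=C('5')+0=5+0=5
L[2]='$': occ=0, LF[2]=C('$')+0=0+0=0
L[3]='5': occ=1, LF[3]=C('5')+1=5+1=6
L[4]='1': occ=0, LF[4]=C('1')+0=3+0=3
L[5]='5': occ=2, LF[5]=C('5')+2=5+2=7
L[6]='0': occ=1, LF[6]=C('0')+1=1+1=2
L[7]='4': occ=0, LF[7]=C('4')+0=4+0=4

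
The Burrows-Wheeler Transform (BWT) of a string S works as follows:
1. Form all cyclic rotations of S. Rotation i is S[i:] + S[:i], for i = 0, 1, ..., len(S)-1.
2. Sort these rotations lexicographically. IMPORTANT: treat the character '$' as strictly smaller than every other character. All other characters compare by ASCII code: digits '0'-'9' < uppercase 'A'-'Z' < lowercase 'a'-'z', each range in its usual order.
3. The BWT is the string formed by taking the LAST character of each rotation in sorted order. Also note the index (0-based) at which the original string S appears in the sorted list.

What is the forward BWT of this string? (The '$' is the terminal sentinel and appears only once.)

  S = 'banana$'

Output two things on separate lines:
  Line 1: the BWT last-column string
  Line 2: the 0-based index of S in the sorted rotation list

All 7 rotations (rotation i = S[i:]+S[:i]):
  rot[0] = banana$
  rot[1] = anana$b
  rot[2] = nana$ba
  rot[3] = ana$ban
  rot[4] = na$bana
  rot[5] = a$banan
  rot[6] = $banana
Sorted (with $ < everything):
  sorted[0] = $banana  (last char: 'a')
  sorted[1] = a$banan  (last char: 'n')
  sorted[2] = ana$ban  (last char: 'n')
  sorted[3] = anana$b  (last char: 'b')
  sorted[4] = banana$  (last char: '$')
  sorted[5] = na$bana  (last char: 'a')
  sorted[6] = nana$ba  (last char: 'a')
Last column: annb$aa
Original string S is at sorted index 4

Answer: annb$aa
4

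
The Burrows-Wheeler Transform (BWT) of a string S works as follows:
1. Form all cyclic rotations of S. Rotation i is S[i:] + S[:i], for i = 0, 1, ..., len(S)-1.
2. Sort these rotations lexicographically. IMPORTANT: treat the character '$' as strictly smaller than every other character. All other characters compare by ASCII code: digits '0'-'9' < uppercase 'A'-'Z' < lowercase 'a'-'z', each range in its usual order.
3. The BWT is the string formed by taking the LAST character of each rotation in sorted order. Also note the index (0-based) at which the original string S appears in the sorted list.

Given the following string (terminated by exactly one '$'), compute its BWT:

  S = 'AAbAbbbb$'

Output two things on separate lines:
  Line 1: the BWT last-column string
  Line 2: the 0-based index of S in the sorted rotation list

All 9 rotations (rotation i = S[i:]+S[:i]):
  rot[0] = AAbAbbbb$
  rot[1] = AbAbbbb$A
  rot[2] = bAbbbb$AA
  rot[3] = Abbbb$AAb
  rot[4] = bbbb$AAbA
  rot[5] = bbb$AAbAb
  rot[6] = bb$AAbAbb
  rot[7] = b$AAbAbbb
  rot[8] = $AAbAbbbb
Sorted (with $ < everything):
  sorted[0] = $AAbAbbbb  (last char: 'b')
  sorted[1] = AAbAbbbb$  (last char: '$')
  sorted[2] = AbAbbbb$A  (last char: 'A')
  sorted[3] = Abbbb$AAb  (last char: 'b')
  sorted[4] = b$AAbAbbb  (last char: 'b')
  sorted[5] = bAbbbb$AA  (last char: 'A')
  sorted[6] = bb$AAbAbb  (last char: 'b')
  sorted[7] = bbb$AAbAb  (last char: 'b')
  sorted[8] = bbbb$AAbA  (last char: 'A')
Last column: b$AbbAbbA
Original string S is at sorted index 1

Answer: b$AbbAbbA
1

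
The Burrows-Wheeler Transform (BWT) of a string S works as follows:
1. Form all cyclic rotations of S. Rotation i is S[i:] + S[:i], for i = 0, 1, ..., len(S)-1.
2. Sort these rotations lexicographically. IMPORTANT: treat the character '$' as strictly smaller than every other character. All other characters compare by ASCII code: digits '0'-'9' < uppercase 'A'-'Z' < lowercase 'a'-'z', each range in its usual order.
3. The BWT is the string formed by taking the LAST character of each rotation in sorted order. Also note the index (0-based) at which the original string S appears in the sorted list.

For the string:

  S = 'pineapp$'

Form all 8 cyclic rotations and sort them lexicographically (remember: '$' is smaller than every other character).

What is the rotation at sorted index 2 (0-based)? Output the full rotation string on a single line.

All 8 rotations (rotation i = S[i:]+S[:i]):
  rot[0] = pineapp$
  rot[1] = ineapp$p
  rot[2] = neapp$pi
  rot[3] = eapp$pin
  rot[4] = app$pine
  rot[5] = pp$pinea
  rot[6] = p$pineap
  rot[7] = $pineapp
Sorted (with $ < everything):
  sorted[0] = $pineapp
  sorted[1] = app$pine
  sorted[2] = eapp$pin
  sorted[3] = ineapp$p
  sorted[4] = neapp$pi
  sorted[5] = p$pineap
  sorted[6] = pineapp$
  sorted[7] = pp$pinea
sorted[2] = eapp$pin

Answer: eapp$pin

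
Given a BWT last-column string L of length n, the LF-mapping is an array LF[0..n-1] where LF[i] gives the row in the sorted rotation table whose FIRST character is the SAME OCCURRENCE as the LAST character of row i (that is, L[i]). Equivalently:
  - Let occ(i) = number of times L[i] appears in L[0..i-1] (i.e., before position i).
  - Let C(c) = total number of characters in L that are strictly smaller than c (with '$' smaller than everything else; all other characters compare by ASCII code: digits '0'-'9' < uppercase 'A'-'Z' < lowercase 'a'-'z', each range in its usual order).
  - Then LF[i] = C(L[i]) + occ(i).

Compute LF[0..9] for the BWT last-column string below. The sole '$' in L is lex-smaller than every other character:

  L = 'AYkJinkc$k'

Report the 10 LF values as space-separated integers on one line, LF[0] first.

Char counts: '$':1, 'A':1, 'J':1, 'Y':1, 'c':1, 'i':1, 'k':3, 'n':1
C (first-col start): C('$')=0, C('A')=1, C('J')=2, C('Y')=3, C('c')=4, C('i')=5, C('k')=6, C('n')=9
L[0]='A': occ=0, LF[0]=C('A')+0=1+0=1
L[1]='Y': occ=0, LF[1]=C('Y')+0=3+0=3
L[2]='k': occ=0, LF[2]=C('k')+0=6+0=6
L[3]='J': occ=0, LF[3]=C('J')+0=2+0=2
L[4]='i': occ=0, LF[4]=C('i')+0=5+0=5
L[5]='n': occ=0, LF[5]=C('n')+0=9+0=9
L[6]='k': occ=1, LF[6]=C('k')+1=6+1=7
L[7]='c': occ=0, LF[7]=C('c')+0=4+0=4
L[8]='$': occ=0, LF[8]=C('$')+0=0+0=0
L[9]='k': occ=2, LF[9]=C('k')+2=6+2=8

Answer: 1 3 6 2 5 9 7 4 0 8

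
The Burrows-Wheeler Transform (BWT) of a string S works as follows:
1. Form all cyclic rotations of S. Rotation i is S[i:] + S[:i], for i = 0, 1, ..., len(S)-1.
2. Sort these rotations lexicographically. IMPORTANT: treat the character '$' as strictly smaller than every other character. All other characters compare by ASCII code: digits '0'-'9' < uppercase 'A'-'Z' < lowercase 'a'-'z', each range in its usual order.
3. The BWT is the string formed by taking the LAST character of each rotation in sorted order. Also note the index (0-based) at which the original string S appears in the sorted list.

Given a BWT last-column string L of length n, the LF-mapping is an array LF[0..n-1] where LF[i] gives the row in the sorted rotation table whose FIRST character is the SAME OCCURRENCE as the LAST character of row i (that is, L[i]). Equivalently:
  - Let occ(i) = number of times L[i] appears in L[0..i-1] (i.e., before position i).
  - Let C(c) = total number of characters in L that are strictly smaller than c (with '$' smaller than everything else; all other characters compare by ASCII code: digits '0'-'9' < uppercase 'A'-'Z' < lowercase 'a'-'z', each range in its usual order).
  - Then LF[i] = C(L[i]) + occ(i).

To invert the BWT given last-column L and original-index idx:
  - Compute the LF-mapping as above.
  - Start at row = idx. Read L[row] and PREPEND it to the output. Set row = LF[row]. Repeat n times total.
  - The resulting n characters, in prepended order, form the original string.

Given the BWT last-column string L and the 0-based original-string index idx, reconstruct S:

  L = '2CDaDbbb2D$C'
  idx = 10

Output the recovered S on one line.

LF mapping: 1 3 5 8 6 9 10 11 2 7 0 4
Walk LF starting at row 10, prepending L[row]:
  step 1: row=10, L[10]='$', prepend. Next row=LF[10]=0
  step 2: row=0, L[0]='2', prepend. Next row=LF[0]=1
  step 3: row=1, L[1]='C', prepend. Next row=LF[1]=3
  step 4: row=3, L[3]='a', prepend. Next row=LF[3]=8
  step 5: row=8, L[8]='2', prepend. Next row=LF[8]=2
  step 6: row=2, L[2]='D', prepend. Next row=LF[2]=5
  step 7: row=5, L[5]='b', prepend. Next row=LF[5]=9
  step 8: row=9, L[9]='D', prepend. Next row=LF[9]=7
  step 9: row=7, L[7]='b', prepend. Next row=LF[7]=11
  step 10: row=11, L[11]='C', prepend. Next row=LF[11]=4
  step 11: row=4, L[4]='D', prepend. Next row=LF[4]=6
  step 12: row=6, L[6]='b', prepend. Next row=LF[6]=10
Reversed output: bDCbDbD2aC2$

Answer: bDCbDbD2aC2$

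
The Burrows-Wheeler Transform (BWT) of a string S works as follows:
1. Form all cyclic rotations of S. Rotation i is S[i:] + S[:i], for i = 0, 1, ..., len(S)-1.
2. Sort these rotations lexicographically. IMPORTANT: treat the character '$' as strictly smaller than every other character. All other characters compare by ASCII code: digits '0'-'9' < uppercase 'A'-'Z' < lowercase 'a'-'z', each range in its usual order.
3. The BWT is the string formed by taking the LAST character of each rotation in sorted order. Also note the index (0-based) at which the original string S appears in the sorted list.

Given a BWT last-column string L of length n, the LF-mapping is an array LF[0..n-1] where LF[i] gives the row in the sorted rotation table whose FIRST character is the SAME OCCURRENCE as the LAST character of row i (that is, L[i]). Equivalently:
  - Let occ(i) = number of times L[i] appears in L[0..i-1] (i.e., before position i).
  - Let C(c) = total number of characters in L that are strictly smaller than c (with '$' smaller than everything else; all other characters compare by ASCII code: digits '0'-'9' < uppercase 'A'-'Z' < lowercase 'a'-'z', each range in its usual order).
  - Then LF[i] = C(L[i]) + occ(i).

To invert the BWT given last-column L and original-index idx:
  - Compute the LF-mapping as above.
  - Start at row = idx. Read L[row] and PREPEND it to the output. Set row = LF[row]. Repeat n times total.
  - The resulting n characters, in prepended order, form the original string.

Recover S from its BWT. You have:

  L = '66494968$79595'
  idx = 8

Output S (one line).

Answer: 7866445999596$

Derivation:
LF mapping: 5 6 1 10 2 11 7 9 0 8 12 3 13 4
Walk LF starting at row 8, prepending L[row]:
  step 1: row=8, L[8]='$', prepend. Next row=LF[8]=0
  step 2: row=0, L[0]='6', prepend. Next row=LF[0]=5
  step 3: row=5, L[5]='9', prepend. Next row=LF[5]=11
  step 4: row=11, L[11]='5', prepend. Next row=LF[11]=3
  step 5: row=3, L[3]='9', prepend. Next row=LF[3]=10
  step 6: row=10, L[10]='9', prepend. Next row=LF[10]=12
  step 7: row=12, L[12]='9', prepend. Next row=LF[12]=13
  step 8: row=13, L[13]='5', prepend. Next row=LF[13]=4
  step 9: row=4, L[4]='4', prepend. Next row=LF[4]=2
  step 10: row=2, L[2]='4', prepend. Next row=LF[2]=1
  step 11: row=1, L[1]='6', prepend. Next row=LF[1]=6
  step 12: row=6, L[6]='6', prepend. Next row=LF[6]=7
  step 13: row=7, L[7]='8', prepend. Next row=LF[7]=9
  step 14: row=9, L[9]='7', prepend. Next row=LF[9]=8
Reversed output: 7866445999596$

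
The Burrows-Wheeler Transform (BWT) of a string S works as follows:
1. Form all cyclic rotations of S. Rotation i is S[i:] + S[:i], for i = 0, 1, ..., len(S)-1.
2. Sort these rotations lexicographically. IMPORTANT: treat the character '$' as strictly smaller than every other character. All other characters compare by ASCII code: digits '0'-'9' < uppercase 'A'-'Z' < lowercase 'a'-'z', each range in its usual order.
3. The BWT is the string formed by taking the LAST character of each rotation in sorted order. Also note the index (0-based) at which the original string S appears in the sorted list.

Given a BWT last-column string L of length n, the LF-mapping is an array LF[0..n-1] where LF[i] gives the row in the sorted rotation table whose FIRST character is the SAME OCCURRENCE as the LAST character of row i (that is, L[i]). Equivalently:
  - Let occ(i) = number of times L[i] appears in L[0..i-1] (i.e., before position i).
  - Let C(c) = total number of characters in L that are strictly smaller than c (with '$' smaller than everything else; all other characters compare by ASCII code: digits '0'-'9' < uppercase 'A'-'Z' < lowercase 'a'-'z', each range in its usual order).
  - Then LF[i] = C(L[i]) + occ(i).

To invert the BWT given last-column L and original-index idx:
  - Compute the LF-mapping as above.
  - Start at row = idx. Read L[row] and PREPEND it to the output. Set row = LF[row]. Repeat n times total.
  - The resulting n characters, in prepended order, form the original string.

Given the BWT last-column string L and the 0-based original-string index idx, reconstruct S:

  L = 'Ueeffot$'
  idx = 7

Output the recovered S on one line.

Answer: toffeeU$

Derivation:
LF mapping: 1 2 3 4 5 6 7 0
Walk LF starting at row 7, prepending L[row]:
  step 1: row=7, L[7]='$', prepend. Next row=LF[7]=0
  step 2: row=0, L[0]='U', prepend. Next row=LF[0]=1
  step 3: row=1, L[1]='e', prepend. Next row=LF[1]=2
  step 4: row=2, L[2]='e', prepend. Next row=LF[2]=3
  step 5: row=3, L[3]='f', prepend. Next row=LF[3]=4
  step 6: row=4, L[4]='f', prepend. Next row=LF[4]=5
  step 7: row=5, L[5]='o', prepend. Next row=LF[5]=6
  step 8: row=6, L[6]='t', prepend. Next row=LF[6]=7
Reversed output: toffeeU$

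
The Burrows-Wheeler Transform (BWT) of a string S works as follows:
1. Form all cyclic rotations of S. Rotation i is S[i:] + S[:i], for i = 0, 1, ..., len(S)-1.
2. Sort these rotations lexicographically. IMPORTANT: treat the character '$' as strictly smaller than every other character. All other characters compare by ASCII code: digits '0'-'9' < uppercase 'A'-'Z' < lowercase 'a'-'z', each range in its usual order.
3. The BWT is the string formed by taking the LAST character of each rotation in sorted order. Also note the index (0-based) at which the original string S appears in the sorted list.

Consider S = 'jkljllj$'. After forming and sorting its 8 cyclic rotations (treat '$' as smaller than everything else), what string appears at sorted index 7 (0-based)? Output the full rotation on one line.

All 8 rotations (rotation i = S[i:]+S[:i]):
  rot[0] = jkljllj$
  rot[1] = kljllj$j
  rot[2] = ljllj$jk
  rot[3] = jllj$jkl
  rot[4] = llj$jklj
  rot[5] = lj$jkljl
  rot[6] = j$jkljll
  rot[7] = $jkljllj
Sorted (with $ < everything):
  sorted[0] = $jkljllj
  sorted[1] = j$jkljll
  sorted[2] = jkljllj$
  sorted[3] = jllj$jkl
  sorted[4] = kljllj$j
  sorted[5] = lj$jkljl
  sorted[6] = ljllj$jk
  sorted[7] = llj$jklj
sorted[7] = llj$jklj

Answer: llj$jklj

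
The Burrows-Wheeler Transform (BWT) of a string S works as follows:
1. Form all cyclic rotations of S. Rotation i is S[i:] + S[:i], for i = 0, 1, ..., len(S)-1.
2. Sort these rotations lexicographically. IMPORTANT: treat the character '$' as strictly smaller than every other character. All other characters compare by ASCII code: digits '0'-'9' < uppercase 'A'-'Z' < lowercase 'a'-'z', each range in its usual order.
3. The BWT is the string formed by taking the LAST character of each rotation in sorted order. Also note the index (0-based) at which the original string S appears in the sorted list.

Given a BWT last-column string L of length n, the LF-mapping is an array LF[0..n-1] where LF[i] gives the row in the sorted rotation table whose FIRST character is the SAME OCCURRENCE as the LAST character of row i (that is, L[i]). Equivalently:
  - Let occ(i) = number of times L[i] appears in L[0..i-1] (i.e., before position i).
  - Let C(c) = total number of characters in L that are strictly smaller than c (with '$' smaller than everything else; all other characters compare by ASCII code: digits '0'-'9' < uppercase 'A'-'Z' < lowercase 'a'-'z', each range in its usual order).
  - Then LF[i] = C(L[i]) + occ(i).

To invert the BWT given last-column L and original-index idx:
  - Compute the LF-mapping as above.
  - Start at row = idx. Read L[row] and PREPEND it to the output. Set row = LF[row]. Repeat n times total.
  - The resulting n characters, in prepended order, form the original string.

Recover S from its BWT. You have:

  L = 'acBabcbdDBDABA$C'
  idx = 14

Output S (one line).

LF mapping: 9 13 3 10 11 14 12 15 7 4 8 1 5 2 0 6
Walk LF starting at row 14, prepending L[row]:
  step 1: row=14, L[14]='$', prepend. Next row=LF[14]=0
  step 2: row=0, L[0]='a', prepend. Next row=LF[0]=9
  step 3: row=9, L[9]='B', prepend. Next row=LF[9]=4
  step 4: row=4, L[4]='b', prepend. Next row=LF[4]=11
  step 5: row=11, L[11]='A', prepend. Next row=LF[11]=1
  step 6: row=1, L[1]='c', prepend. Next row=LF[1]=13
  step 7: row=13, L[13]='A', prepend. Next row=LF[13]=2
  step 8: row=2, L[2]='B', prepend. Next row=LF[2]=3
  step 9: row=3, L[3]='a', prepend. Next row=LF[3]=10
  step 10: row=10, L[10]='D', prepend. Next row=LF[10]=8
  step 11: row=8, L[8]='D', prepend. Next row=LF[8]=7
  step 12: row=7, L[7]='d', prepend. Next row=LF[7]=15
  step 13: row=15, L[15]='C', prepend. Next row=LF[15]=6
  step 14: row=6, L[6]='b', prepend. Next row=LF[6]=12
  step 15: row=12, L[12]='B', prepend. Next row=LF[12]=5
  step 16: row=5, L[5]='c', prepend. Next row=LF[5]=14
Reversed output: cBbCdDDaBAcAbBa$

Answer: cBbCdDDaBAcAbBa$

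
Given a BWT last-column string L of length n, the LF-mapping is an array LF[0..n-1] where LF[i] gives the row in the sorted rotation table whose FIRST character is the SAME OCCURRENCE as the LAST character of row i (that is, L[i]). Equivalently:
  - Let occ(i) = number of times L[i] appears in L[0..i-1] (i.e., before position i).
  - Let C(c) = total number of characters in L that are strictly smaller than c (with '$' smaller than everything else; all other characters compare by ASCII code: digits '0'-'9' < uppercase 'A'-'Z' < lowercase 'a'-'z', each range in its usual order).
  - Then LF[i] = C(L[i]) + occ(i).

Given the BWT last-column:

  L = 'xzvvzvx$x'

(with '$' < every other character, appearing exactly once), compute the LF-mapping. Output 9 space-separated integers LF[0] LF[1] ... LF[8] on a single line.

Answer: 4 7 1 2 8 3 5 0 6

Derivation:
Char counts: '$':1, 'v':3, 'x':3, 'z':2
C (first-col start): C('$')=0, C('v')=1, C('x')=4, C('z')=7
L[0]='x': occ=0, LF[0]=C('x')+0=4+0=4
L[1]='z': occ=0, LF[1]=C('z')+0=7+0=7
L[2]='v': occ=0, LF[2]=C('v')+0=1+0=1
L[3]='v': occ=1, LF[3]=C('v')+1=1+1=2
L[4]='z': occ=1, LF[4]=C('z')+1=7+1=8
L[5]='v': occ=2, LF[5]=C('v')+2=1+2=3
L[6]='x': occ=1, LF[6]=C('x')+1=4+1=5
L[7]='$': occ=0, LF[7]=C('$')+0=0+0=0
L[8]='x': occ=2, LF[8]=C('x')+2=4+2=6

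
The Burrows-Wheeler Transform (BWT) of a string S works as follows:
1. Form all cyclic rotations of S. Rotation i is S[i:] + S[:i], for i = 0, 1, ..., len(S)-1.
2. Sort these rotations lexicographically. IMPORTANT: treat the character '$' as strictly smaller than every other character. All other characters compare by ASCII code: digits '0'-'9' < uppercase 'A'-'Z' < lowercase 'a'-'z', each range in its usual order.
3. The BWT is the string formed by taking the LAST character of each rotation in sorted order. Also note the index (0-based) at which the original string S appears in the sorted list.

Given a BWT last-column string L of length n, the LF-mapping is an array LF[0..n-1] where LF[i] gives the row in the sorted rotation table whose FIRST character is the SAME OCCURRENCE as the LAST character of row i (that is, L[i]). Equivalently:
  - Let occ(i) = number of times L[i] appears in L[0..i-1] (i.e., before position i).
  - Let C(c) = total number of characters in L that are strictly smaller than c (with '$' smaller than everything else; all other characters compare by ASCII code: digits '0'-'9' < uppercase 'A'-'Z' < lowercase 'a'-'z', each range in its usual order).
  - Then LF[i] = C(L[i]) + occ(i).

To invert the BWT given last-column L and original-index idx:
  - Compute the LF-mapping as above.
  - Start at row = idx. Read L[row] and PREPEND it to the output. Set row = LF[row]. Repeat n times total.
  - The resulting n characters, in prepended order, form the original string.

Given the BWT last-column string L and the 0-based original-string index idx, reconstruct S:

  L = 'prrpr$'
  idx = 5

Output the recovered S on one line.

LF mapping: 1 3 4 2 5 0
Walk LF starting at row 5, prepending L[row]:
  step 1: row=5, L[5]='$', prepend. Next row=LF[5]=0
  step 2: row=0, L[0]='p', prepend. Next row=LF[0]=1
  step 3: row=1, L[1]='r', prepend. Next row=LF[1]=3
  step 4: row=3, L[3]='p', prepend. Next row=LF[3]=2
  step 5: row=2, L[2]='r', prepend. Next row=LF[2]=4
  step 6: row=4, L[4]='r', prepend. Next row=LF[4]=5
Reversed output: rrprp$

Answer: rrprp$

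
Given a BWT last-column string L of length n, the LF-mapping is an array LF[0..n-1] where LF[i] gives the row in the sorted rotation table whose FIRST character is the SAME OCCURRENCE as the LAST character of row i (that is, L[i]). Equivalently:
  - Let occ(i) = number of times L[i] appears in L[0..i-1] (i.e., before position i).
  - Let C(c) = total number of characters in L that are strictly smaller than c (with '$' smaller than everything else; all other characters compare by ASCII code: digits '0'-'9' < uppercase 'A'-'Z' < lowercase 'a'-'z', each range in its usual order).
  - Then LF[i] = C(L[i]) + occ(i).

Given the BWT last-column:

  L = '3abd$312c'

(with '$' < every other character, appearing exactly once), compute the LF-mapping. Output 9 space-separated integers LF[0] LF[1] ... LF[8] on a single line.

Char counts: '$':1, '1':1, '2':1, '3':2, 'a':1, 'b':1, 'c':1, 'd':1
C (first-col start): C('$')=0, C('1')=1, C('2')=2, C('3')=3, C('a')=5, C('b')=6, C('c')=7, C('d')=8
L[0]='3': occ=0, LF[0]=C('3')+0=3+0=3
L[1]='a': occ=0, LF[1]=C('a')+0=5+0=5
L[2]='b': occ=0, LF[2]=C('b')+0=6+0=6
L[3]='d': occ=0, LF[3]=C('d')+0=8+0=8
L[4]='$': occ=0, LF[4]=C('$')+0=0+0=0
L[5]='3': occ=1, LF[5]=C('3')+1=3+1=4
L[6]='1': occ=0, LF[6]=C('1')+0=1+0=1
L[7]='2': occ=0, LF[7]=C('2')+0=2+0=2
L[8]='c': occ=0, LF[8]=C('c')+0=7+0=7

Answer: 3 5 6 8 0 4 1 2 7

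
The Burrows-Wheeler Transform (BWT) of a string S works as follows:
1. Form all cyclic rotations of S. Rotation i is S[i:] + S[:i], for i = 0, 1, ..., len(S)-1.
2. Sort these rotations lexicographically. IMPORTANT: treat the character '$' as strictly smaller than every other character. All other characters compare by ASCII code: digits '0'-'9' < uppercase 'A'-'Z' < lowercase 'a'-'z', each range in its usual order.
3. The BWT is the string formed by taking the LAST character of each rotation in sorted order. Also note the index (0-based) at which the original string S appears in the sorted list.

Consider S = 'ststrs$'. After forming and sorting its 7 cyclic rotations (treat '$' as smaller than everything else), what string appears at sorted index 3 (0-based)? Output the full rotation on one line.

Answer: strs$st

Derivation:
All 7 rotations (rotation i = S[i:]+S[:i]):
  rot[0] = ststrs$
  rot[1] = tstrs$s
  rot[2] = strs$st
  rot[3] = trs$sts
  rot[4] = rs$stst
  rot[5] = s$ststr
  rot[6] = $ststrs
Sorted (with $ < everything):
  sorted[0] = $ststrs
  sorted[1] = rs$stst
  sorted[2] = s$ststr
  sorted[3] = strs$st
  sorted[4] = ststrs$
  sorted[5] = trs$sts
  sorted[6] = tstrs$s
sorted[3] = strs$st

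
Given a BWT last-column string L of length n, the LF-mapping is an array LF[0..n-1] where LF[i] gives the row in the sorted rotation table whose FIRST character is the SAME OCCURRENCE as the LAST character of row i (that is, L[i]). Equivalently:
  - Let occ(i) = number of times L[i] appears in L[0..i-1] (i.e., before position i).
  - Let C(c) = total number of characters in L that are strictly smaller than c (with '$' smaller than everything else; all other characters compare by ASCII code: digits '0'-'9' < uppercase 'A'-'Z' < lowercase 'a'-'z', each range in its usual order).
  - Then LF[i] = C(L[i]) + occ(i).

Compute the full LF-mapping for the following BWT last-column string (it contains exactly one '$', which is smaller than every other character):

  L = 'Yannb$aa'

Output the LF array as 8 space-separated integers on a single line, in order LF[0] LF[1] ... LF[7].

Char counts: '$':1, 'Y':1, 'a':3, 'b':1, 'n':2
C (first-col start): C('$')=0, C('Y')=1, C('a')=2, C('b')=5, C('n')=6
L[0]='Y': occ=0, LF[0]=C('Y')+0=1+0=1
L[1]='a': occ=0, LF[1]=C('a')+0=2+0=2
L[2]='n': occ=0, LF[2]=C('n')+0=6+0=6
L[3]='n': occ=1, LF[3]=C('n')+1=6+1=7
L[4]='b': occ=0, LF[4]=C('b')+0=5+0=5
L[5]='$': occ=0, LF[5]=C('$')+0=0+0=0
L[6]='a': occ=1, LF[6]=C('a')+1=2+1=3
L[7]='a': occ=2, LF[7]=C('a')+2=2+2=4

Answer: 1 2 6 7 5 0 3 4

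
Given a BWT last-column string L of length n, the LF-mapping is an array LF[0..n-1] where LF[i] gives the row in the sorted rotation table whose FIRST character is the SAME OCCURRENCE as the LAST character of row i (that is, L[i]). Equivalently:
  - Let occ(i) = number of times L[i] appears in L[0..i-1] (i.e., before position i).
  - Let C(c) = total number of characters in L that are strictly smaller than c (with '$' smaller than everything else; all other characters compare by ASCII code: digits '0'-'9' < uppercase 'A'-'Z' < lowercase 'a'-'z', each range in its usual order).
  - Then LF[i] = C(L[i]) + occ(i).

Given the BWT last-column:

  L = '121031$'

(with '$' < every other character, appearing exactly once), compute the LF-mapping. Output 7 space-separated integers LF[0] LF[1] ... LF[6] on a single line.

Char counts: '$':1, '0':1, '1':3, '2':1, '3':1
C (first-col start): C('$')=0, C('0')=1, C('1')=2, C('2')=5, C('3')=6
L[0]='1': occ=0, LF[0]=C('1')+0=2+0=2
L[1]='2': occ=0, LF[1]=C('2')+0=5+0=5
L[2]='1': occ=1, LF[2]=C('1')+1=2+1=3
L[3]='0': occ=0, LF[3]=C('0')+0=1+0=1
L[4]='3': occ=0, LF[4]=C('3')+0=6+0=6
L[5]='1': occ=2, LF[5]=C('1')+2=2+2=4
L[6]='$': occ=0, LF[6]=C('$')+0=0+0=0

Answer: 2 5 3 1 6 4 0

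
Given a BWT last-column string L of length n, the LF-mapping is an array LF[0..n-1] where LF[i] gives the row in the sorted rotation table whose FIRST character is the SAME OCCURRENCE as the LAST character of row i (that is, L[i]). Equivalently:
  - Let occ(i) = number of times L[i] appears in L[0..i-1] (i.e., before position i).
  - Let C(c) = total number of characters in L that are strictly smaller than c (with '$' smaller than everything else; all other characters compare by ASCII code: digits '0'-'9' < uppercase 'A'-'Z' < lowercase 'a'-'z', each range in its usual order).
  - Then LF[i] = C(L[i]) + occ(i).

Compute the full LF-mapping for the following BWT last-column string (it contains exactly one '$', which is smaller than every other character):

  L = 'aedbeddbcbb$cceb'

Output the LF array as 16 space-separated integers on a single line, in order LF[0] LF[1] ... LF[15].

Char counts: '$':1, 'a':1, 'b':5, 'c':3, 'd':3, 'e':3
C (first-col start): C('$')=0, C('a')=1, C('b')=2, C('c')=7, C('d')=10, C('e')=13
L[0]='a': occ=0, LF[0]=C('a')+0=1+0=1
L[1]='e': occ=0, LF[1]=C('e')+0=13+0=13
L[2]='d': occ=0, LF[2]=C('d')+0=10+0=10
L[3]='b': occ=0, LF[3]=C('b')+0=2+0=2
L[4]='e': occ=1, LF[4]=C('e')+1=13+1=14
L[5]='d': occ=1, LF[5]=C('d')+1=10+1=11
L[6]='d': occ=2, LF[6]=C('d')+2=10+2=12
L[7]='b': occ=1, LF[7]=C('b')+1=2+1=3
L[8]='c': occ=0, LF[8]=C('c')+0=7+0=7
L[9]='b': occ=2, LF[9]=C('b')+2=2+2=4
L[10]='b': occ=3, LF[10]=C('b')+3=2+3=5
L[11]='$': occ=0, LF[11]=C('$')+0=0+0=0
L[12]='c': occ=1, LF[12]=C('c')+1=7+1=8
L[13]='c': occ=2, LF[13]=C('c')+2=7+2=9
L[14]='e': occ=2, LF[14]=C('e')+2=13+2=15
L[15]='b': occ=4, LF[15]=C('b')+4=2+4=6

Answer: 1 13 10 2 14 11 12 3 7 4 5 0 8 9 15 6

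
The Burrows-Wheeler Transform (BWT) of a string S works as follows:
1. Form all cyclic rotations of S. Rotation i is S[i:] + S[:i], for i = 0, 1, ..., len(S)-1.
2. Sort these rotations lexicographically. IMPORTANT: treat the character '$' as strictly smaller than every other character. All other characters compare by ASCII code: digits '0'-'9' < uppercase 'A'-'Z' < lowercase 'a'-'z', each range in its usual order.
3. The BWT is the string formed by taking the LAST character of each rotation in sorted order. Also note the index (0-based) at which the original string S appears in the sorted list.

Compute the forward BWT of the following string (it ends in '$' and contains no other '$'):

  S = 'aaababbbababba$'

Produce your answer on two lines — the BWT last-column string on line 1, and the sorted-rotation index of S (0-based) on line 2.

Answer: ab$ababbbbaaaba
2

Derivation:
All 15 rotations (rotation i = S[i:]+S[:i]):
  rot[0] = aaababbbababba$
  rot[1] = aababbbababba$a
  rot[2] = ababbbababba$aa
  rot[3] = babbbababba$aaa
  rot[4] = abbbababba$aaab
  rot[5] = bbbababba$aaaba
  rot[6] = bbababba$aaabab
  rot[7] = bababba$aaababb
  rot[8] = ababba$aaababbb
  rot[9] = babba$aaababbba
  rot[10] = abba$aaababbbab
  rot[11] = bba$aaababbbaba
  rot[12] = ba$aaababbbabab
  rot[13] = a$aaababbbababb
  rot[14] = $aaababbbababba
Sorted (with $ < everything):
  sorted[0] = $aaababbbababba  (last char: 'a')
  sorted[1] = a$aaababbbababb  (last char: 'b')
  sorted[2] = aaababbbababba$  (last char: '$')
  sorted[3] = aababbbababba$a  (last char: 'a')
  sorted[4] = ababba$aaababbb  (last char: 'b')
  sorted[5] = ababbbababba$aa  (last char: 'a')
  sorted[6] = abba$aaababbbab  (last char: 'b')
  sorted[7] = abbbababba$aaab  (last char: 'b')
  sorted[8] = ba$aaababbbabab  (last char: 'b')
  sorted[9] = bababba$aaababb  (last char: 'b')
  sorted[10] = babba$aaababbba  (last char: 'a')
  sorted[11] = babbbababba$aaa  (last char: 'a')
  sorted[12] = bba$aaababbbaba  (last char: 'a')
  sorted[13] = bbababba$aaabab  (last char: 'b')
  sorted[14] = bbbababba$aaaba  (last char: 'a')
Last column: ab$ababbbbaaaba
Original string S is at sorted index 2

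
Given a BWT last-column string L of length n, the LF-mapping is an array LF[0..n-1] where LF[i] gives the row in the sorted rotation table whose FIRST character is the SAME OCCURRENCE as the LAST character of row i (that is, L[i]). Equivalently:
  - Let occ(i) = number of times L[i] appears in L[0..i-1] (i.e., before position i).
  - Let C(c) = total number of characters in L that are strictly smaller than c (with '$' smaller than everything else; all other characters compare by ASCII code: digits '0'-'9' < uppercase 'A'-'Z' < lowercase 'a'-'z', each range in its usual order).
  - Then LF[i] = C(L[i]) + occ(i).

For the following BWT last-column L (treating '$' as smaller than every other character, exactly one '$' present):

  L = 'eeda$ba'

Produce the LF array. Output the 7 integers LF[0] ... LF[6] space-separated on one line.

Char counts: '$':1, 'a':2, 'b':1, 'd':1, 'e':2
C (first-col start): C('$')=0, C('a')=1, C('b')=3, C('d')=4, C('e')=5
L[0]='e': occ=0, LF[0]=C('e')+0=5+0=5
L[1]='e': occ=1, LF[1]=C('e')+1=5+1=6
L[2]='d': occ=0, LF[2]=C('d')+0=4+0=4
L[3]='a': occ=0, LF[3]=C('a')+0=1+0=1
L[4]='$': occ=0, LF[4]=C('$')+0=0+0=0
L[5]='b': occ=0, LF[5]=C('b')+0=3+0=3
L[6]='a': occ=1, LF[6]=C('a')+1=1+1=2

Answer: 5 6 4 1 0 3 2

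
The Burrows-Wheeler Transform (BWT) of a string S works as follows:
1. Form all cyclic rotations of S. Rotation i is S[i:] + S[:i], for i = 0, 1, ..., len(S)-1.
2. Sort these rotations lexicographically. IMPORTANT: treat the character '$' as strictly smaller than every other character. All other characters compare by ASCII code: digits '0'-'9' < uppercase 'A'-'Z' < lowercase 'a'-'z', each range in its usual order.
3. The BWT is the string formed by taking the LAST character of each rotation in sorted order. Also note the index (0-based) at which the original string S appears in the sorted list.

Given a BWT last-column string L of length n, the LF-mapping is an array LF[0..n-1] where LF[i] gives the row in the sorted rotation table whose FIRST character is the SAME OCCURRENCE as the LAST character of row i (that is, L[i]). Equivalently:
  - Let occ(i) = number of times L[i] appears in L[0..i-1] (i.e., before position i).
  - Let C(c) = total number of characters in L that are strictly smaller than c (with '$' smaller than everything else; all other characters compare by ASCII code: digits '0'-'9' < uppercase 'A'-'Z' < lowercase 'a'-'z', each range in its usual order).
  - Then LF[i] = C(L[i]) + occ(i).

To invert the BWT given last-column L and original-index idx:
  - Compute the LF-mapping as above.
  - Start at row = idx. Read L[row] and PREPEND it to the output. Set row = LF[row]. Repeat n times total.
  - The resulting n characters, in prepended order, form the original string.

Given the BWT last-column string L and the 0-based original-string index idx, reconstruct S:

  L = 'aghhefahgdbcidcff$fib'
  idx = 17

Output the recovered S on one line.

Answer: hbfcfgdfhdebiifhacga$

Derivation:
LF mapping: 1 14 16 17 9 10 2 18 15 7 3 5 19 8 6 11 12 0 13 20 4
Walk LF starting at row 17, prepending L[row]:
  step 1: row=17, L[17]='$', prepend. Next row=LF[17]=0
  step 2: row=0, L[0]='a', prepend. Next row=LF[0]=1
  step 3: row=1, L[1]='g', prepend. Next row=LF[1]=14
  step 4: row=14, L[14]='c', prepend. Next row=LF[14]=6
  step 5: row=6, L[6]='a', prepend. Next row=LF[6]=2
  step 6: row=2, L[2]='h', prepend. Next row=LF[2]=16
  step 7: row=16, L[16]='f', prepend. Next row=LF[16]=12
  step 8: row=12, L[12]='i', prepend. Next row=LF[12]=19
  step 9: row=19, L[19]='i', prepend. Next row=LF[19]=20
  step 10: row=20, L[20]='b', prepend. Next row=LF[20]=4
  step 11: row=4, L[4]='e', prepend. Next row=LF[4]=9
  step 12: row=9, L[9]='d', prepend. Next row=LF[9]=7
  step 13: row=7, L[7]='h', prepend. Next row=LF[7]=18
  step 14: row=18, L[18]='f', prepend. Next row=LF[18]=13
  step 15: row=13, L[13]='d', prepend. Next row=LF[13]=8
  step 16: row=8, L[8]='g', prepend. Next row=LF[8]=15
  step 17: row=15, L[15]='f', prepend. Next row=LF[15]=11
  step 18: row=11, L[11]='c', prepend. Next row=LF[11]=5
  step 19: row=5, L[5]='f', prepend. Next row=LF[5]=10
  step 20: row=10, L[10]='b', prepend. Next row=LF[10]=3
  step 21: row=3, L[3]='h', prepend. Next row=LF[3]=17
Reversed output: hbfcfgdfhdebiifhacga$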